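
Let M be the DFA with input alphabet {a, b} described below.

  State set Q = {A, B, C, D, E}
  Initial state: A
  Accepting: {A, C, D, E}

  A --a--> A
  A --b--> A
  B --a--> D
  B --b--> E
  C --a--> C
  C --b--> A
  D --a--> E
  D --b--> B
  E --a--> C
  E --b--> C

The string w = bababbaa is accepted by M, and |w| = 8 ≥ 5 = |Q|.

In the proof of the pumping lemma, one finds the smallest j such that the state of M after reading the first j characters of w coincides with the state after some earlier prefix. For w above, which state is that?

State sequence: A -b-> A -a-> A -b-> A -a-> A -b-> A -b-> A -a-> A -a-> A
First repeat at step 1: A was already visited.

The earliest repeat is at step j = 1: M is in A, which it already visited at step i = 0.
Pumping length from the standard proof: p = 5 (the number of states). The repeated state found above gives |xy| = j ≤ 5 and |y| = j − i ≥ 1.

A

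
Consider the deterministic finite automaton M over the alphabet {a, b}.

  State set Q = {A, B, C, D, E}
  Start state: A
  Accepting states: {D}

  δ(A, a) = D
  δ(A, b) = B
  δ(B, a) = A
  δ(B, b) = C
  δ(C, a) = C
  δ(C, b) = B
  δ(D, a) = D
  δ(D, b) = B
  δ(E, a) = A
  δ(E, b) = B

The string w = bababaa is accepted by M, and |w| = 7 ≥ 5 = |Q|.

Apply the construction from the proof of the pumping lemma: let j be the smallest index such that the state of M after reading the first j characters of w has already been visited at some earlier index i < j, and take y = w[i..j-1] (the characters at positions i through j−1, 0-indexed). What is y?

Run of M on w = b a b a b a a:
  step 0: A  (start)
  step 1: B  (read b: A→B)
  step 2: A  (read a: B→A)   ← first repeat (A seen earlier)
  step 3: B  (read b: A→B)
  step 4: A  (read a: B→A)
  step 5: B  (read b: A→B)
  step 6: A  (read a: B→A)
  step 7: D  (read a: A→D)

So i = 0, j = 2, giving x = w[0:0] = ε, y = w[0:2] = ba, z = w[2:7] = babaa.
Check: |xy| = 2 ≤ 5 and |y| = 2 ≥ 1. Reading y takes M from A back to A, so every xyⁱz is accepted.

ba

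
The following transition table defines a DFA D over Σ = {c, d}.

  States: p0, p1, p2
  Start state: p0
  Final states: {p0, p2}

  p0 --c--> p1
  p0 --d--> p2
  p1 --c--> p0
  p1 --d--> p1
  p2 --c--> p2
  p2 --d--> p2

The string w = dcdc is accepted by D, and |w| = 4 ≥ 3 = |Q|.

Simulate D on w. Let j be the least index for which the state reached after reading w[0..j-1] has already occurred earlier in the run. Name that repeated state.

p2

Run of D on w = d c d c:
  step 0: p0  (start)
  step 1: p2  (read d: p0→p2)
  step 2: p2  (read c: p2→p2)   ← first repeat (p2 seen earlier)
  step 3: p2  (read d: p2→p2)
  step 4: p2  (read c: p2→p2)

The earliest repeat is at step j = 2: D is in p2, which it already visited at step i = 1.
Pumping length from the standard proof: p = 3 (the number of states). The repeated state found above gives |xy| = j ≤ 3 and |y| = j − i ≥ 1.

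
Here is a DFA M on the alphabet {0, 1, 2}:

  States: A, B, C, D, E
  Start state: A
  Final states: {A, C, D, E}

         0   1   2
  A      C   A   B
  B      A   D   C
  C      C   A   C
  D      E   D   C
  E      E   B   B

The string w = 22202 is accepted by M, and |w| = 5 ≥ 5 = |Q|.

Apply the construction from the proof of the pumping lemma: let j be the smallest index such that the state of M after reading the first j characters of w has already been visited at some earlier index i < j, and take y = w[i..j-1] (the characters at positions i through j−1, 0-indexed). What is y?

Run of M on w = 2 2 2 0 2:
  step 0: A  (start)
  step 1: B  (read 2: A→B)
  step 2: C  (read 2: B→C)
  step 3: C  (read 2: C→C)   ← first repeat (C seen earlier)
  step 4: C  (read 0: C→C)
  step 5: C  (read 2: C→C)

So i = 2, j = 3, giving x = w[0:2] = 22, y = w[2:3] = 2, z = w[3:5] = 02.
Check: |xy| = 3 ≤ 5 and |y| = 1 ≥ 1. Reading y takes M from C back to C, so every xyⁱz is accepted.
With |Q| = 5, pigeonhole forces a state repeat no later than step 5; the substring read between the first and second visits to that state can be pumped.

2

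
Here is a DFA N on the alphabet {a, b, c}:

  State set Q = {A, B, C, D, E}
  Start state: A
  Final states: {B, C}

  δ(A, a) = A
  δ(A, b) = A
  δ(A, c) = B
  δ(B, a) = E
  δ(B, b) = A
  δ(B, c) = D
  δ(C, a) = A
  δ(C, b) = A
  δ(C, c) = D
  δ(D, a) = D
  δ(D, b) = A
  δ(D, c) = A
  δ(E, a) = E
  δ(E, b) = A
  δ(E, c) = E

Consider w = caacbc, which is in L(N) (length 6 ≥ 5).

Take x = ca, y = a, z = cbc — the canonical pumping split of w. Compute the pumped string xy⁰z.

cacbc

xy⁰z = xz = ca·cbc = cacbc.
Reading y = a takes N from E back to E, so after x the machine is still in E, and z then leads to the accepting state B. Hence cacbc ∈ L(N).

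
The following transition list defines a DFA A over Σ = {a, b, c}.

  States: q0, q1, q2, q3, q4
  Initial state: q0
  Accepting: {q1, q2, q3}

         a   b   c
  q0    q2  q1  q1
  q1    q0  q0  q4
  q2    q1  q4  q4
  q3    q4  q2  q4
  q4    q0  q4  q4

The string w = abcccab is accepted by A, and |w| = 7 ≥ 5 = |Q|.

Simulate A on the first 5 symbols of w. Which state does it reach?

State sequence: q0 -a-> q2 -b-> q4 -c-> q4 -c-> q4 -c-> q4

After reading 5 characters, A is in state q4.

q4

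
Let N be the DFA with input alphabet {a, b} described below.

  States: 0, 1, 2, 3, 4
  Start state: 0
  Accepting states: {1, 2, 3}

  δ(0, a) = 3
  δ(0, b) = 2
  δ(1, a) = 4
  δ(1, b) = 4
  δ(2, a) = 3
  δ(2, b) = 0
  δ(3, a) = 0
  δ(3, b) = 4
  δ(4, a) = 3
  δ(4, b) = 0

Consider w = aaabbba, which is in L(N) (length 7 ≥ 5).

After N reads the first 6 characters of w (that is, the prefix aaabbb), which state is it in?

2

State sequence: 0 -a-> 3 -a-> 0 -a-> 3 -b-> 4 -b-> 0 -b-> 2

After reading 6 characters, N is in state 2.
(This kind of state-tracing is the core of the pumping-lemma construction: with 5 states, pigeonhole forces a repeat within the first 5 steps.)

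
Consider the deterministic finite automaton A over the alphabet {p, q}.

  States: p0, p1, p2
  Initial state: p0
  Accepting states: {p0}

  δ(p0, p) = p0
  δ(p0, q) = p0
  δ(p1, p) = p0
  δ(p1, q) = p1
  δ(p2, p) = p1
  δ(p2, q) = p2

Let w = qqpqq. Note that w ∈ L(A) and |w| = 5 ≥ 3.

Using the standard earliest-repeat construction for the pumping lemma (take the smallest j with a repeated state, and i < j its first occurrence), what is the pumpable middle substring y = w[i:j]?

q

Run of A on w = q q p q q:
  step 0: p0  (start)
  step 1: p0  (read q: p0→p0)   ← first repeat (p0 seen earlier)
  step 2: p0  (read q: p0→p0)
  step 3: p0  (read p: p0→p0)
  step 4: p0  (read q: p0→p0)
  step 5: p0  (read q: p0→p0)

So i = 0, j = 1, giving x = w[0:0] = ε, y = w[0:1] = q, z = w[1:5] = qpqq.
Check: |xy| = 1 ≤ 3 and |y| = 1 ≥ 1. Reading y takes A from p0 back to p0, so every xyⁱz is accepted.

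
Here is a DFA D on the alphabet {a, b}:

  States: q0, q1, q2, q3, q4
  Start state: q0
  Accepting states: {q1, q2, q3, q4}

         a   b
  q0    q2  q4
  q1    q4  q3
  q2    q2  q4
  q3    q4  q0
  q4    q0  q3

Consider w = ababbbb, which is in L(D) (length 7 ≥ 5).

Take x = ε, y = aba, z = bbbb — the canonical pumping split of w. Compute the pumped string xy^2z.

xy^2z = ε·aba·aba·bbbb = abaababbbb.
Reading y = aba takes D from q0 back to q0, so after x·y·y the machine is still in q0, and z then leads to the accepting state q4. Hence abaababbbb ∈ L(D).

abaababbbb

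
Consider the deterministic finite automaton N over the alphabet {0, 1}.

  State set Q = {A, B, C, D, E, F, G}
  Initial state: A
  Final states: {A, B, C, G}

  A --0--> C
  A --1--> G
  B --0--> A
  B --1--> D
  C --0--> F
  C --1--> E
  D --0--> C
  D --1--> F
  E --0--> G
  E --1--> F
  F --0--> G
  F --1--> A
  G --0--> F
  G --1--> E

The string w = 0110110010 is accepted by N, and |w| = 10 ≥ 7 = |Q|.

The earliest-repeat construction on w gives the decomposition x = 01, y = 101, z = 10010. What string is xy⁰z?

xy⁰z = xz = 01·10010 = 0110010.
Reading y = 101 takes N from E back to E, so after x the machine is still in E, and z then leads to the accepting state C. Hence 0110010 ∈ L(N).

0110010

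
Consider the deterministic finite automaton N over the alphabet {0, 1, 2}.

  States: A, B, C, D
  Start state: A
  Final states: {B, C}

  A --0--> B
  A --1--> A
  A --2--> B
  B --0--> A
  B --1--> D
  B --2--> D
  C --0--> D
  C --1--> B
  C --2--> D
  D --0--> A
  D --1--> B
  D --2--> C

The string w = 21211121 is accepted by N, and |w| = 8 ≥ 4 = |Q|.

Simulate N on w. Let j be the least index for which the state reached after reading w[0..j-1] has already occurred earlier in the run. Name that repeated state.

State sequence: A -2-> B -1-> D -2-> C -1-> B -1-> D -1-> B -2-> D -1-> B
First repeat at step 4: B was already visited.

The earliest repeat is at step j = 4: N is in B, which it already visited at step i = 1.

B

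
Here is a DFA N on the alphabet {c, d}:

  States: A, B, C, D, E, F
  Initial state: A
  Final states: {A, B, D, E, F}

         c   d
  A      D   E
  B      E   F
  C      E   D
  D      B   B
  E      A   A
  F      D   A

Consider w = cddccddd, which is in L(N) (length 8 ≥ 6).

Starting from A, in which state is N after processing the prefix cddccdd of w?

State sequence: A -c-> D -d-> B -d-> F -c-> D -c-> B -d-> F -d-> A

After reading 7 characters, N is in state A.

A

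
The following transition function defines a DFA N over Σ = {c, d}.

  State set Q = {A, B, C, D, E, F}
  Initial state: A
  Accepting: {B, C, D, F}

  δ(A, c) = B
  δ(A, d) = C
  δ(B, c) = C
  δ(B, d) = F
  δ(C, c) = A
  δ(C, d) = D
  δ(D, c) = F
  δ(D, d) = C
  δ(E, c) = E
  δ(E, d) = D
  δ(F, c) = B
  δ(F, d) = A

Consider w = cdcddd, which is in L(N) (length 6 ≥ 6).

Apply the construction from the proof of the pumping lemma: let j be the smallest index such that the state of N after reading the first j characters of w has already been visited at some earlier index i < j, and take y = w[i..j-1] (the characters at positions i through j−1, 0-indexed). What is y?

dc

State sequence: A -c-> B -d-> F -c-> B -d-> F -d-> A -d-> C
First repeat at step 3: B was already visited.

So i = 1, j = 3, giving x = w[0:1] = c, y = w[1:3] = dc, z = w[3:6] = ddd.
Check: |xy| = 3 ≤ 6 and |y| = 2 ≥ 1. Reading y takes N from B back to B, so every xyⁱz is accepted.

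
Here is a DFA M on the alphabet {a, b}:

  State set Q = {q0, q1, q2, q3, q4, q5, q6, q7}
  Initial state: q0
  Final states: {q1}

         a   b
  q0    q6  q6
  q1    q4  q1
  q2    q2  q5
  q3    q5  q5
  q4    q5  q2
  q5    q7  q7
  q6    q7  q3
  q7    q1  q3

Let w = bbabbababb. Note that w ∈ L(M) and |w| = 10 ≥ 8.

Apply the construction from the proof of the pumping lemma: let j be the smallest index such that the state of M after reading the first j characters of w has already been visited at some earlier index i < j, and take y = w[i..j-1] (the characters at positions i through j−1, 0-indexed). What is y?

abb

Run of M on w = b b a b b a b a b b:
  step 0: q0  (start)
  step 1: q6  (read b: q0→q6)
  step 2: q3  (read b: q6→q3)
  step 3: q5  (read a: q3→q5)
  step 4: q7  (read b: q5→q7)
  step 5: q3  (read b: q7→q3)   ← first repeat (q3 seen earlier)
  step 6: q5  (read a: q3→q5)
  step 7: q7  (read b: q5→q7)
  step 8: q1  (read a: q7→q1)
  step 9: q1  (read b: q1→q1)
  step 10: q1  (read b: q1→q1)

So i = 2, j = 5, giving x = w[0:2] = bb, y = w[2:5] = abb, z = w[5:10] = ababb.
Check: |xy| = 5 ≤ 8 and |y| = 3 ≥ 1. Reading y takes M from q3 back to q3, so every xyⁱz is accepted.
The DFA has 8 states, so the proof of the pumping lemma guarantees a repeated state among the first 8+1 visited; the segment between the two visits is the pumpable y.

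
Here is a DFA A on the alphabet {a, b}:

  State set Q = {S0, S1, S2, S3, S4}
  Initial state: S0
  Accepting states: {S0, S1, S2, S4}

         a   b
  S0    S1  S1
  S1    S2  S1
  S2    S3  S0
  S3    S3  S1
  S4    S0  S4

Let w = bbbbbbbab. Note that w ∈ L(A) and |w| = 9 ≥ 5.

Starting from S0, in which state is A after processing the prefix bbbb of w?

S1

State sequence: S0 -b-> S1 -b-> S1 -b-> S1 -b-> S1

After reading 4 characters, A is in state S1.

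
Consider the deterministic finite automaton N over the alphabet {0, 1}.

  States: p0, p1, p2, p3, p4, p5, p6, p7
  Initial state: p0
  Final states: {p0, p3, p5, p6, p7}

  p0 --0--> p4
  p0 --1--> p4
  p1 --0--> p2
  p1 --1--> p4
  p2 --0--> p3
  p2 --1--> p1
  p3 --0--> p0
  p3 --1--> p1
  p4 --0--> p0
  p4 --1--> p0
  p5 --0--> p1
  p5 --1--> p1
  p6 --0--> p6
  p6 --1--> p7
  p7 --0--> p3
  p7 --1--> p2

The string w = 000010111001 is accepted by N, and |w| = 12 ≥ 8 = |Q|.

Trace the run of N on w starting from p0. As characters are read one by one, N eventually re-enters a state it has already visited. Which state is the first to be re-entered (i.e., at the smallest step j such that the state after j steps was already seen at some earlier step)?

p0

State sequence: p0 -0-> p4 -0-> p0 -0-> p4 -0-> p0 -1-> p4 -0-> p0 -1-> p4 -1-> p0 -1-> p4 -0-> p0 -0-> p4 -1-> p0
First repeat at step 2: p0 was already visited.

The earliest repeat is at step j = 2: N is in p0, which it already visited at step i = 0.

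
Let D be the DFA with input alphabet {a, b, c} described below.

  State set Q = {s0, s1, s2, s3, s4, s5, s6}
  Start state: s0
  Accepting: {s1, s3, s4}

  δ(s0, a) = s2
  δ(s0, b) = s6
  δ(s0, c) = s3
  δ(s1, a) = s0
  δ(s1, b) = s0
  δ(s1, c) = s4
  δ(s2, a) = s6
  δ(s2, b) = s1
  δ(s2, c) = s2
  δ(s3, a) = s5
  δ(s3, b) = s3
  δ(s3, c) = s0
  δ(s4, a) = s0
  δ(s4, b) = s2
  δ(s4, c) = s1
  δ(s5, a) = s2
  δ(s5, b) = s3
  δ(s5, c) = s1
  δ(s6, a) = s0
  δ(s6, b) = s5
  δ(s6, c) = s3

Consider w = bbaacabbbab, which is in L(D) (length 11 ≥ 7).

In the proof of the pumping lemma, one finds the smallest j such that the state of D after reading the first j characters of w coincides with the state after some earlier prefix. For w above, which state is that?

Run of D on w = b b a a c a b b b a b:
  step 0: s0  (start)
  step 1: s6  (read b: s0→s6)
  step 2: s5  (read b: s6→s5)
  step 3: s2  (read a: s5→s2)
  step 4: s6  (read a: s2→s6)   ← first repeat (s6 seen earlier)
  step 5: s3  (read c: s6→s3)
  step 6: s5  (read a: s3→s5)
  step 7: s3  (read b: s5→s3)
  step 8: s3  (read b: s3→s3)
  step 9: s3  (read b: s3→s3)
  step 10: s5  (read a: s3→s5)
  step 11: s3  (read b: s5→s3)

The earliest repeat is at step j = 4: D is in s6, which it already visited at step i = 1.

s6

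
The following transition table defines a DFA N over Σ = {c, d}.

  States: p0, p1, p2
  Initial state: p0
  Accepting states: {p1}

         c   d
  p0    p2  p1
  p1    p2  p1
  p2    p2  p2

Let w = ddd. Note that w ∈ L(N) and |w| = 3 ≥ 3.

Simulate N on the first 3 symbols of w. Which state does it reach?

Run of N on the first 3 characters of w = d d d:
  step 0: p0  (start)
  step 1: p1  (read d: p0→p1)
  step 2: p1  (read d: p1→p1)
  step 3: p1  (read d: p1→p1)

After reading 3 characters, N is in state p1.

p1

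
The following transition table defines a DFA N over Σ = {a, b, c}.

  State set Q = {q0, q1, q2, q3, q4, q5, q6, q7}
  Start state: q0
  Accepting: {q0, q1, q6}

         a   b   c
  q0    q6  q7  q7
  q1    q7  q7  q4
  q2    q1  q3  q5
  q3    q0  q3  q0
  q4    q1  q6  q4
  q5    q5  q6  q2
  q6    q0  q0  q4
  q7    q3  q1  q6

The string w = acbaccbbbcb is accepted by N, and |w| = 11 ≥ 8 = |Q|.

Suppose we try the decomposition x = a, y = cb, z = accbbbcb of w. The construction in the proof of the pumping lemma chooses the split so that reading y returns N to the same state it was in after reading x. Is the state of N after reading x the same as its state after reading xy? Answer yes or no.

yes

Run of N on the first 3 characters of w = a c b:
  step 0: q0  (start)
  step 1: q6  (read a: q0→q6)
  step 2: q4  (read c: q6→q4)
  step 3: q6  (read b: q4→q6)

After x (step 1): q6. After xy (step 3): q6.
They match, so y = cb drives N around a cycle from q6 back to itself; pumping y any number of times keeps N in q6 before reading z, and xyⁱz ∈ L(N) for every i ≥ 0.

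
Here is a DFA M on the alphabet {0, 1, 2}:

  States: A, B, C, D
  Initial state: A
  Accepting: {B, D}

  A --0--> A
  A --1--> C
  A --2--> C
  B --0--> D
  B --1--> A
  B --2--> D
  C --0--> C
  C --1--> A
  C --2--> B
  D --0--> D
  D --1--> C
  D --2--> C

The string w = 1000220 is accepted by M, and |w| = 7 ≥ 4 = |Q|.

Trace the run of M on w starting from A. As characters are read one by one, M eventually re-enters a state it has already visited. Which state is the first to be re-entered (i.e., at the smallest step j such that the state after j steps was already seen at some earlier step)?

C

State sequence: A -1-> C -0-> C -0-> C -0-> C -2-> B -2-> D -0-> D
First repeat at step 2: C was already visited.

The earliest repeat is at step j = 2: M is in C, which it already visited at step i = 1.
Pumping length from the standard proof: p = 4 (the number of states). The repeated state found above gives |xy| = j ≤ 4 and |y| = j − i ≥ 1.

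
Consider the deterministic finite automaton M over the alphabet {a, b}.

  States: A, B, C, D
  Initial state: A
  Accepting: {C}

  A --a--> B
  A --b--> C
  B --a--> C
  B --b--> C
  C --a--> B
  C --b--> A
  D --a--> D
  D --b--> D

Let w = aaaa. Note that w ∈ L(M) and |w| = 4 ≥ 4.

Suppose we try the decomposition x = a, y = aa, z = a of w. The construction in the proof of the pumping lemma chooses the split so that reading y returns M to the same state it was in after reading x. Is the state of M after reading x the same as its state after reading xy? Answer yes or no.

Run of M on the first 3 characters of w = a a a:
  step 0: A  (start)
  step 1: B  (read a: A→B)
  step 2: C  (read a: B→C)
  step 3: B  (read a: C→B)

After x (step 1): B. After xy (step 3): B.
They match, so y = aa drives M around a cycle from B back to itself; pumping y any number of times keeps M in B before reading z, and xyⁱz ∈ L(M) for every i ≥ 0.

yes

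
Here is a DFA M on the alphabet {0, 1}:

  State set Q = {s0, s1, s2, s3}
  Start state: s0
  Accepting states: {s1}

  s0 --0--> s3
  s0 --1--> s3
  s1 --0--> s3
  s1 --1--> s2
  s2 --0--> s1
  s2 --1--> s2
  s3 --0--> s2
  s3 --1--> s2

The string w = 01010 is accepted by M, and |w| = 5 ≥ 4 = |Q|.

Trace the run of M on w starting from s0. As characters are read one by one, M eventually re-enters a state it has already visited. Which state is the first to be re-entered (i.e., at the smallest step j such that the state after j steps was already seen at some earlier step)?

State sequence: s0 -0-> s3 -1-> s2 -0-> s1 -1-> s2 -0-> s1
First repeat at step 4: s2 was already visited.

The earliest repeat is at step j = 4: M is in s2, which it already visited at step i = 2.
The DFA has 4 states, so the proof of the pumping lemma guarantees a repeated state among the first 4+1 visited; the segment between the two visits is the pumpable y.

s2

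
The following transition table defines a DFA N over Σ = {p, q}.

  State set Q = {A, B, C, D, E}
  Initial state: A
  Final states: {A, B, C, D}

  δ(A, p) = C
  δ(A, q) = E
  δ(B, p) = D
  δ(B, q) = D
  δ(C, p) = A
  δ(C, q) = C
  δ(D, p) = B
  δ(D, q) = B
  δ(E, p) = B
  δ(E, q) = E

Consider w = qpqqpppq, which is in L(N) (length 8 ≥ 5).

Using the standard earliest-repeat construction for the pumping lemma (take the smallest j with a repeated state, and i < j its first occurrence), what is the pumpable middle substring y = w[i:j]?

State sequence: A -q-> E -p-> B -q-> D -q-> B -p-> D -p-> B -p-> D -q-> B
First repeat at step 4: B was already visited.

So i = 2, j = 4, giving x = w[0:2] = qp, y = w[2:4] = qq, z = w[4:8] = pppq.
Check: |xy| = 4 ≤ 5 and |y| = 2 ≥ 1. Reading y takes N from B back to B, so every xyⁱz is accepted.

qq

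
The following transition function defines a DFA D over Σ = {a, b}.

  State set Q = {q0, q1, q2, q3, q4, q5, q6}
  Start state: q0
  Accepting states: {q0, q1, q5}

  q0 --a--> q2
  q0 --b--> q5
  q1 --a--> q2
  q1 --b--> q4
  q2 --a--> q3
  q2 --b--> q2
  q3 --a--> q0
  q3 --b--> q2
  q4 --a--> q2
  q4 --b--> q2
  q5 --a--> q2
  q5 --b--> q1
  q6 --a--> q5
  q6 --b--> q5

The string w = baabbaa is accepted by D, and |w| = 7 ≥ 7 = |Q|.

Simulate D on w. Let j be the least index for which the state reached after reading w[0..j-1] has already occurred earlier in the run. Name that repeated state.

q2

State sequence: q0 -b-> q5 -a-> q2 -a-> q3 -b-> q2 -b-> q2 -a-> q3 -a-> q0
First repeat at step 4: q2 was already visited.

The earliest repeat is at step j = 4: D is in q2, which it already visited at step i = 2.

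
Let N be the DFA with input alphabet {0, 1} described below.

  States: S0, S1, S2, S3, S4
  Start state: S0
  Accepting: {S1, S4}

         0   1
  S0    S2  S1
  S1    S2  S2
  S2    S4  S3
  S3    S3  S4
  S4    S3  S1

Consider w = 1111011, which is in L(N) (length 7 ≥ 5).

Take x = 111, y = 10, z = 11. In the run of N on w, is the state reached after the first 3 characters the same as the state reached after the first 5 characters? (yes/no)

Run of N on the first 5 characters of w = 1 1 1 1 0:
  step 0: S0  (start)
  step 1: S1  (read 1: S0→S1)
  step 2: S2  (read 1: S1→S2)
  step 3: S3  (read 1: S2→S3)
  step 4: S4  (read 1: S3→S4)
  step 5: S3  (read 0: S4→S3)

After x (step 3): S3. After xy (step 5): S3.
They match, so y = 10 drives N around a cycle from S3 back to itself; pumping y any number of times keeps N in S3 before reading z, and xyⁱz ∈ L(N) for every i ≥ 0.

yes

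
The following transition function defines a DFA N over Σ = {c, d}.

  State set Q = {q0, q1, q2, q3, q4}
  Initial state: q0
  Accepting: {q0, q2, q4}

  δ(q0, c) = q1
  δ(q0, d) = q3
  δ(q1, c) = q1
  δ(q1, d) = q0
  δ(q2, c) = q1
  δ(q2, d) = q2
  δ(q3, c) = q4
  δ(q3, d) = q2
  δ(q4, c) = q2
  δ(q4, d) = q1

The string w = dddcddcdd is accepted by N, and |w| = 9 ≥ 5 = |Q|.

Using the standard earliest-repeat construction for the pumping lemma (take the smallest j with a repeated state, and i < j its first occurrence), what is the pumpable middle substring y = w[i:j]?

d

Run of N on w = d d d c d d c d d:
  step 0: q0  (start)
  step 1: q3  (read d: q0→q3)
  step 2: q2  (read d: q3→q2)
  step 3: q2  (read d: q2→q2)   ← first repeat (q2 seen earlier)
  step 4: q1  (read c: q2→q1)
  step 5: q0  (read d: q1→q0)
  step 6: q3  (read d: q0→q3)
  step 7: q4  (read c: q3→q4)
  step 8: q1  (read d: q4→q1)
  step 9: q0  (read d: q1→q0)

So i = 2, j = 3, giving x = w[0:2] = dd, y = w[2:3] = d, z = w[3:9] = cddcdd.
Check: |xy| = 3 ≤ 5 and |y| = 1 ≥ 1. Reading y takes N from q2 back to q2, so every xyⁱz is accepted.
With |Q| = 5, pigeonhole forces a state repeat no later than step 5; the substring read between the first and second visits to that state can be pumped.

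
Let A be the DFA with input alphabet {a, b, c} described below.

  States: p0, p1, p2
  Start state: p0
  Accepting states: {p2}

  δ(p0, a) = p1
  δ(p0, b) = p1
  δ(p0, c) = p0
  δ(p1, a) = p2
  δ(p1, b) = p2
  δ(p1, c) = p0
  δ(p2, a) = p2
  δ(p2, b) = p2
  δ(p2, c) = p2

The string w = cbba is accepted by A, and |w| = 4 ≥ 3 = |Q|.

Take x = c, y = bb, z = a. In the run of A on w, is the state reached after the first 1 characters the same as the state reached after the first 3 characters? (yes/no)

Run of A on the first 3 characters of w = c b b:
  step 0: p0  (start)
  step 1: p0  (read c: p0→p0)
  step 2: p1  (read b: p0→p1)
  step 3: p2  (read b: p1→p2)

After x (step 1): p0. After xy (step 3): p2.
They differ (p0 ≠ p2), so y is not a cycle from the state after x; this split is not the one the pumping-lemma construction produces, and pumping y need not keep the string in L(A).

no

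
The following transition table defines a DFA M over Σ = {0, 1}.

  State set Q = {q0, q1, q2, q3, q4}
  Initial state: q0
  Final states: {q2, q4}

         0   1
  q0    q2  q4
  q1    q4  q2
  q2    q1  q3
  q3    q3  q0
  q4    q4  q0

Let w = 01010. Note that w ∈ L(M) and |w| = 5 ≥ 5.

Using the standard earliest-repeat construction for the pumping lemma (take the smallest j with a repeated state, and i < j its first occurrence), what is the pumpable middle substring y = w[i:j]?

State sequence: q0 -0-> q2 -1-> q3 -0-> q3 -1-> q0 -0-> q2
First repeat at step 3: q3 was already visited.

So i = 2, j = 3, giving x = w[0:2] = 01, y = w[2:3] = 0, z = w[3:5] = 10.
Check: |xy| = 3 ≤ 5 and |y| = 1 ≥ 1. Reading y takes M from q3 back to q3, so every xyⁱz is accepted.

0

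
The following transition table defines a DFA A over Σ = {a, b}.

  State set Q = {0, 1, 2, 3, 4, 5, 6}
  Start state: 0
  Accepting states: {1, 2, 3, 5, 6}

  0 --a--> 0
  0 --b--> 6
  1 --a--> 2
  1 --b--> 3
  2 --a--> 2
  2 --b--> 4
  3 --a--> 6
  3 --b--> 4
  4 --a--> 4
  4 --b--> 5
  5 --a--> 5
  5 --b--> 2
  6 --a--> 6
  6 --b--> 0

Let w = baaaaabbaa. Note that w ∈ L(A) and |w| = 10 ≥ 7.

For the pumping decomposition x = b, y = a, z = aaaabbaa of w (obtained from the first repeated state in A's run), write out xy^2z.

xy^2z = b·a·a·aaaabbaa = baaaaaabbaa.
Reading y = a takes A from 6 back to 6, so after x·y·y the machine is still in 6, and z then leads to the accepting state 6. Hence baaaaaabbaa ∈ L(A).

baaaaaabbaa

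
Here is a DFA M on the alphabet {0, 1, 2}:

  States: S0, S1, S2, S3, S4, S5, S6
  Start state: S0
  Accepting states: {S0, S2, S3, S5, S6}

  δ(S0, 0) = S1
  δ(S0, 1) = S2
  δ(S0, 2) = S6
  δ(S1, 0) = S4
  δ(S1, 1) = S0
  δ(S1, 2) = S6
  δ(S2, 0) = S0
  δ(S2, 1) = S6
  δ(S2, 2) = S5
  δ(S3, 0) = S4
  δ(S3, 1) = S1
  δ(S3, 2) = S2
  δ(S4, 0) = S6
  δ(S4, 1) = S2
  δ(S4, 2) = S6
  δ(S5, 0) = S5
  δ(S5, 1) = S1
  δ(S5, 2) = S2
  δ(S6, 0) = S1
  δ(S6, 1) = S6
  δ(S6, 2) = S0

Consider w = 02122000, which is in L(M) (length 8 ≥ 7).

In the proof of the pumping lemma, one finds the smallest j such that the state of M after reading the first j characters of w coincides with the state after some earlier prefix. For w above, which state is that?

State sequence: S0 -0-> S1 -2-> S6 -1-> S6 -2-> S0 -2-> S6 -0-> S1 -0-> S4 -0-> S6
First repeat at step 3: S6 was already visited.

The earliest repeat is at step j = 3: M is in S6, which it already visited at step i = 2.
The DFA has 7 states, so the proof of the pumping lemma guarantees a repeated state among the first 7+1 visited; the segment between the two visits is the pumpable y.

S6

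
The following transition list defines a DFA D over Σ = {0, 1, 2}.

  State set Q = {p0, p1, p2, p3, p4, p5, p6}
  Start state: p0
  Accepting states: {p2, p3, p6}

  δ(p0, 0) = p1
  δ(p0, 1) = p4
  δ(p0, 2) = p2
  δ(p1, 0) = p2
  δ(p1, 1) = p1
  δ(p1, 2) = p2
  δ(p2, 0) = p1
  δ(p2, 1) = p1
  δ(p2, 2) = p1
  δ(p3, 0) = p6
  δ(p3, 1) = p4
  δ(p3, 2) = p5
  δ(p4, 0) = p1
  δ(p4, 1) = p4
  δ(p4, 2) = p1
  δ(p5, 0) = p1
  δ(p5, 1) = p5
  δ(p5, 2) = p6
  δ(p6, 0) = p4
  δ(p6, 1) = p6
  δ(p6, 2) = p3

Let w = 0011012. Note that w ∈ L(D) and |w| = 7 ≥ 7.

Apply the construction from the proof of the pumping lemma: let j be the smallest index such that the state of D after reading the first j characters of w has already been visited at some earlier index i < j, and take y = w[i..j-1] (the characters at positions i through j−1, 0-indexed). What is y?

State sequence: p0 -0-> p1 -0-> p2 -1-> p1 -1-> p1 -0-> p2 -1-> p1 -2-> p2
First repeat at step 3: p1 was already visited.

So i = 1, j = 3, giving x = w[0:1] = 0, y = w[1:3] = 01, z = w[3:7] = 1012.
Check: |xy| = 3 ≤ 7 and |y| = 2 ≥ 1. Reading y takes D from p1 back to p1, so every xyⁱz is accepted.

01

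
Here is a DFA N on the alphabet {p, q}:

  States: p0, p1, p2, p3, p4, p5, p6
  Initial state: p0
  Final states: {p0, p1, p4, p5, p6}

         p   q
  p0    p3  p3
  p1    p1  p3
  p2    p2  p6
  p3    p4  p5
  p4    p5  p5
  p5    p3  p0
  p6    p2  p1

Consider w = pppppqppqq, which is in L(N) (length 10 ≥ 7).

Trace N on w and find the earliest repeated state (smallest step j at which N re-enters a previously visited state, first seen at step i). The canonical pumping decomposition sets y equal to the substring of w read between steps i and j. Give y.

ppp

State sequence: p0 -p-> p3 -p-> p4 -p-> p5 -p-> p3 -p-> p4 -q-> p5 -p-> p3 -p-> p4 -q-> p5 -q-> p0
First repeat at step 4: p3 was already visited.

So i = 1, j = 4, giving x = w[0:1] = p, y = w[1:4] = ppp, z = w[4:10] = pqppqq.
Check: |xy| = 4 ≤ 7 and |y| = 3 ≥ 1. Reading y takes N from p3 back to p3, so every xyⁱz is accepted.
With |Q| = 7, pigeonhole forces a state repeat no later than step 7; the substring read between the first and second visits to that state can be pumped.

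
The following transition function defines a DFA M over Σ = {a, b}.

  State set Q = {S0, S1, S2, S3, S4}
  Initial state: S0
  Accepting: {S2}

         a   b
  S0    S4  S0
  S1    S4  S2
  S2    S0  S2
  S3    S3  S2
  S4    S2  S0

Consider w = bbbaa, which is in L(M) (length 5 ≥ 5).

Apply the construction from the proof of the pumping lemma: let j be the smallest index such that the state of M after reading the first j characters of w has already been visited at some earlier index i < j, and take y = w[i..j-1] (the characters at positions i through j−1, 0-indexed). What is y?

b

State sequence: S0 -b-> S0 -b-> S0 -b-> S0 -a-> S4 -a-> S2
First repeat at step 1: S0 was already visited.

So i = 0, j = 1, giving x = w[0:0] = ε, y = w[0:1] = b, z = w[1:5] = bbaa.
Check: |xy| = 1 ≤ 5 and |y| = 1 ≥ 1. Reading y takes M from S0 back to S0, so every xyⁱz is accepted.
Since M has 5 states, any run of length ≥ 5 visits 5+1 states, so by pigeonhole some state repeats within the first 5 steps — that repeat gives the pumpable loop.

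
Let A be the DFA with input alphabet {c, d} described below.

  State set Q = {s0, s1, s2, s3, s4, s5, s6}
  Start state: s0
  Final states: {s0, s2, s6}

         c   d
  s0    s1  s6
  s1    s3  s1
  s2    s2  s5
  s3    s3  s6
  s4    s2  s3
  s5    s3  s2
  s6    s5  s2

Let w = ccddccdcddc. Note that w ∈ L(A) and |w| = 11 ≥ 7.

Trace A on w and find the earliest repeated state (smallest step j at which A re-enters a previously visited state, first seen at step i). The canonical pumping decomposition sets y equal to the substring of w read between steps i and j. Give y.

Run of A on w = c c d d c c d c d d c:
  step 0: s0  (start)
  step 1: s1  (read c: s0→s1)
  step 2: s3  (read c: s1→s3)
  step 3: s6  (read d: s3→s6)
  step 4: s2  (read d: s6→s2)
  step 5: s2  (read c: s2→s2)   ← first repeat (s2 seen earlier)
  step 6: s2  (read c: s2→s2)
  step 7: s5  (read d: s2→s5)
  step 8: s3  (read c: s5→s3)
  step 9: s6  (read d: s3→s6)
  step 10: s2  (read d: s6→s2)
  step 11: s2  (read c: s2→s2)

So i = 4, j = 5, giving x = w[0:4] = ccdd, y = w[4:5] = c, z = w[5:11] = cdcddc.
Check: |xy| = 5 ≤ 7 and |y| = 1 ≥ 1. Reading y takes A from s2 back to s2, so every xyⁱz is accepted.

c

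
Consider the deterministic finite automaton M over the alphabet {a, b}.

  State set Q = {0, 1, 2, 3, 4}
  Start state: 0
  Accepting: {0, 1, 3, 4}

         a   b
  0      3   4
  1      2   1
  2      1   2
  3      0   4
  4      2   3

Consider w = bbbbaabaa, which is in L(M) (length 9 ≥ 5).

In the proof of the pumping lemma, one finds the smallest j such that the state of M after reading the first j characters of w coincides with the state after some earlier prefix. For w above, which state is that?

State sequence: 0 -b-> 4 -b-> 3 -b-> 4 -b-> 3 -a-> 0 -a-> 3 -b-> 4 -a-> 2 -a-> 1
First repeat at step 3: 4 was already visited.

The earliest repeat is at step j = 3: M is in 4, which it already visited at step i = 1.

4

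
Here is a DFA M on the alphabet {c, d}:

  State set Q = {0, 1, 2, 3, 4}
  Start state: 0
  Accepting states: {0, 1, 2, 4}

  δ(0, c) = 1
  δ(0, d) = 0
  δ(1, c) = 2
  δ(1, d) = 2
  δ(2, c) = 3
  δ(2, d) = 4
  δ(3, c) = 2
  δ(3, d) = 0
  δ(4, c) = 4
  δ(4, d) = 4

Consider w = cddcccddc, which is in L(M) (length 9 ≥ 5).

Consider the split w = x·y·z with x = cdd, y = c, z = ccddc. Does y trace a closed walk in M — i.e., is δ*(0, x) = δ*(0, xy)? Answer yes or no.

yes

State sequence: 0 -c-> 1 -d-> 2 -d-> 4 -c-> 4

After x (step 3): 4. After xy (step 4): 4.
They match, so y = c drives M around a cycle from 4 back to itself; pumping y any number of times keeps M in 4 before reading z, and xyⁱz ∈ L(M) for every i ≥ 0.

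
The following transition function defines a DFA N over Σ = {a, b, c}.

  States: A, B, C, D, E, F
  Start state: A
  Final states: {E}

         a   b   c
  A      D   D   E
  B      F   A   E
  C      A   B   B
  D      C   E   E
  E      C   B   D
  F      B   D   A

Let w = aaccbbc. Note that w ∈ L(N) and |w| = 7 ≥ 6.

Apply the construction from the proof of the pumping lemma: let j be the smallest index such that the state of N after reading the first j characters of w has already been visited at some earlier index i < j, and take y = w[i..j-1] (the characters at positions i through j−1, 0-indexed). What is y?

Run of N on w = a a c c b b c:
  step 0: A  (start)
  step 1: D  (read a: A→D)
  step 2: C  (read a: D→C)
  step 3: B  (read c: C→B)
  step 4: E  (read c: B→E)
  step 5: B  (read b: E→B)   ← first repeat (B seen earlier)
  step 6: A  (read b: B→A)
  step 7: E  (read c: A→E)

So i = 3, j = 5, giving x = w[0:3] = aac, y = w[3:5] = cb, z = w[5:7] = bc.
Check: |xy| = 5 ≤ 6 and |y| = 2 ≥ 1. Reading y takes N from B back to B, so every xyⁱz is accepted.

cb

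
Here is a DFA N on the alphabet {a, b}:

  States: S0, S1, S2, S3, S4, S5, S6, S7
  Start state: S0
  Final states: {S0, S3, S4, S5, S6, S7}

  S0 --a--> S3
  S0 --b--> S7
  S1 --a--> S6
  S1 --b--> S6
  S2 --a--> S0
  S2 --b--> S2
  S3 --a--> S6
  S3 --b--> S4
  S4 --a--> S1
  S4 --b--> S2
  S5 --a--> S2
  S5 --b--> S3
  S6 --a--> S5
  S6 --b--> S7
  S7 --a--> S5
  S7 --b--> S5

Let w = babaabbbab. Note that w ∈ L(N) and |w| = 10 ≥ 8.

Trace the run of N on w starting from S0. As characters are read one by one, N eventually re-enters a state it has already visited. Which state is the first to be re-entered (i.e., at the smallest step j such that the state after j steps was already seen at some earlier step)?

Run of N on w = b a b a a b b b a b:
  step 0: S0  (start)
  step 1: S7  (read b: S0→S7)
  step 2: S5  (read a: S7→S5)
  step 3: S3  (read b: S5→S3)
  step 4: S6  (read a: S3→S6)
  step 5: S5  (read a: S6→S5)   ← first repeat (S5 seen earlier)
  step 6: S3  (read b: S5→S3)
  step 7: S4  (read b: S3→S4)
  step 8: S2  (read b: S4→S2)
  step 9: S0  (read a: S2→S0)
  step 10: S7  (read b: S0→S7)

The earliest repeat is at step j = 5: N is in S5, which it already visited at step i = 2.
Since N has 8 states, any run of length ≥ 8 visits 8+1 states, so by pigeonhole some state repeats within the first 8 steps — that repeat gives the pumpable loop.

S5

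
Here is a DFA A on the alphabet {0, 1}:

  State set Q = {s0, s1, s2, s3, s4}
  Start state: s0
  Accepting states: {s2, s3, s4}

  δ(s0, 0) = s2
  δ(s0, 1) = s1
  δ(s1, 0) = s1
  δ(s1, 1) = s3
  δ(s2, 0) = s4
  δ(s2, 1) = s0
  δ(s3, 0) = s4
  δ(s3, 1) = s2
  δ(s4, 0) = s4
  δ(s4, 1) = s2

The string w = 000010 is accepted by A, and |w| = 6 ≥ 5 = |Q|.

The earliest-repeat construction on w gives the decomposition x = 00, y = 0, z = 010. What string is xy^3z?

00000010

xy^3z = 00·0·0·0·010 = 00000010.
Reading y = 0 takes A from s4 back to s4, so after x·y·y·y the machine is still in s4, and z then leads to the accepting state s4. Hence 00000010 ∈ L(A).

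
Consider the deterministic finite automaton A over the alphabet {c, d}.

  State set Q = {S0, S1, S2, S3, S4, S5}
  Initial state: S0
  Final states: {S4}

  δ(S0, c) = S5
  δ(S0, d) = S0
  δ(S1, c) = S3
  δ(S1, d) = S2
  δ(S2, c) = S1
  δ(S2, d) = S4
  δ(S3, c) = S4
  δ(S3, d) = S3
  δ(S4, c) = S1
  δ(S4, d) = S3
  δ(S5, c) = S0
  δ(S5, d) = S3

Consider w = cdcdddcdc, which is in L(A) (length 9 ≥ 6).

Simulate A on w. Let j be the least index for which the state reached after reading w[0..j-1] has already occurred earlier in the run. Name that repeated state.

S3

Run of A on w = c d c d d d c d c:
  step 0: S0  (start)
  step 1: S5  (read c: S0→S5)
  step 2: S3  (read d: S5→S3)
  step 3: S4  (read c: S3→S4)
  step 4: S3  (read d: S4→S3)   ← first repeat (S3 seen earlier)
  step 5: S3  (read d: S3→S3)
  step 6: S3  (read d: S3→S3)
  step 7: S4  (read c: S3→S4)
  step 8: S3  (read d: S4→S3)
  step 9: S4  (read c: S3→S4)

The earliest repeat is at step j = 4: A is in S3, which it already visited at step i = 2.
Pumping length from the standard proof: p = 6 (the number of states). The repeated state found above gives |xy| = j ≤ 6 and |y| = j − i ≥ 1.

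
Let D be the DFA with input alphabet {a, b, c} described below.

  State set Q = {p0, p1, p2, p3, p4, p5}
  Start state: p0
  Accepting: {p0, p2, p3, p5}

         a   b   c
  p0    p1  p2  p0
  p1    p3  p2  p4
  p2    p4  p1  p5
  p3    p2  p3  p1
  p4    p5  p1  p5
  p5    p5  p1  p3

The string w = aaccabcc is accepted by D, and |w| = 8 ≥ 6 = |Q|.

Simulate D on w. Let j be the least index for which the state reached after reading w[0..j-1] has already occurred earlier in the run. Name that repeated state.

p1

State sequence: p0 -a-> p1 -a-> p3 -c-> p1 -c-> p4 -a-> p5 -b-> p1 -c-> p4 -c-> p5
First repeat at step 3: p1 was already visited.

The earliest repeat is at step j = 3: D is in p1, which it already visited at step i = 1.
The DFA has 6 states, so the proof of the pumping lemma guarantees a repeated state among the first 6+1 visited; the segment between the two visits is the pumpable y.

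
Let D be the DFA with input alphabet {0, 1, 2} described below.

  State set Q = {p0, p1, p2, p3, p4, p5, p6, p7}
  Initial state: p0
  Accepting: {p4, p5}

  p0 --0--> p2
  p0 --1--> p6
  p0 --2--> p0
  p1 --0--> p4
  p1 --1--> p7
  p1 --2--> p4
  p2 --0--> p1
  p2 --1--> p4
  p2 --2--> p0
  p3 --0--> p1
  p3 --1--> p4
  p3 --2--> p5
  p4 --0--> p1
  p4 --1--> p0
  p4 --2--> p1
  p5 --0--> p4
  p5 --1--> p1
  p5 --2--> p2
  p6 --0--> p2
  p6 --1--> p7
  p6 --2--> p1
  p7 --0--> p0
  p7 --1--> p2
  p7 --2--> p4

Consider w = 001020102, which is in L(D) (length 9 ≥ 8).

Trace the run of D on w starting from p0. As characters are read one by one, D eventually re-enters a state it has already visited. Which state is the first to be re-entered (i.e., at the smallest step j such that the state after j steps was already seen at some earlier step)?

State sequence: p0 -0-> p2 -0-> p1 -1-> p7 -0-> p0 -2-> p0 -0-> p2 -1-> p4 -0-> p1 -2-> p4
First repeat at step 4: p0 was already visited.

The earliest repeat is at step j = 4: D is in p0, which it already visited at step i = 0.

p0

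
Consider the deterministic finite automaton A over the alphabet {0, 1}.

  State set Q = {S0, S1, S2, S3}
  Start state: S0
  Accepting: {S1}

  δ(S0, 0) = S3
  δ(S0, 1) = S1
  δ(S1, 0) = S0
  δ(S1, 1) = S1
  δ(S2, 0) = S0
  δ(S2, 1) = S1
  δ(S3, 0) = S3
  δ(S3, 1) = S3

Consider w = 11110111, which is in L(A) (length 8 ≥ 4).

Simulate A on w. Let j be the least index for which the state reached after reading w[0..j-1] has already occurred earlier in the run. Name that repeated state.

S1

Run of A on w = 1 1 1 1 0 1 1 1:
  step 0: S0  (start)
  step 1: S1  (read 1: S0→S1)
  step 2: S1  (read 1: S1→S1)   ← first repeat (S1 seen earlier)
  step 3: S1  (read 1: S1→S1)
  step 4: S1  (read 1: S1→S1)
  step 5: S0  (read 0: S1→S0)
  step 6: S1  (read 1: S0→S1)
  step 7: S1  (read 1: S1→S1)
  step 8: S1  (read 1: S1→S1)

The earliest repeat is at step j = 2: A is in S1, which it already visited at step i = 1.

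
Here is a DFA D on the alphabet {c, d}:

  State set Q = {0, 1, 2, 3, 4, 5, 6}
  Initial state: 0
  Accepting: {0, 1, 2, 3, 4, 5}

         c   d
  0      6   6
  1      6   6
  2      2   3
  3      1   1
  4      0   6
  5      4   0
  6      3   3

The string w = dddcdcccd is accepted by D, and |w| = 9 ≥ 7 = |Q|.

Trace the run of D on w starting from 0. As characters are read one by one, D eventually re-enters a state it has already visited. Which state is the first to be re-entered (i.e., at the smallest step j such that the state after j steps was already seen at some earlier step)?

Run of D on w = d d d c d c c c d:
  step 0: 0  (start)
  step 1: 6  (read d: 0→6)
  step 2: 3  (read d: 6→3)
  step 3: 1  (read d: 3→1)
  step 4: 6  (read c: 1→6)   ← first repeat (6 seen earlier)
  step 5: 3  (read d: 6→3)
  step 6: 1  (read c: 3→1)
  step 7: 6  (read c: 1→6)
  step 8: 3  (read c: 6→3)
  step 9: 1  (read d: 3→1)

The earliest repeat is at step j = 4: D is in 6, which it already visited at step i = 1.
The DFA has 7 states, so the proof of the pumping lemma guarantees a repeated state among the first 7+1 visited; the segment between the two visits is the pumpable y.

6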